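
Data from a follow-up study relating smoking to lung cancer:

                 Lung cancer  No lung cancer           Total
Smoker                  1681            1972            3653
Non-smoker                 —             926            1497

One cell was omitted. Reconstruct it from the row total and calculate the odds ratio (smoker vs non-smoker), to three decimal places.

1.382

The missing cell is in the unexposed row: 1497 − 926 = 571.
So a = 1681, b = 1972, c = 571, d = 926.
OR = (a·d)/(b·c) = (1681 × 926) / (1972 × 571) = 1556606 / 1126012 = 1.38241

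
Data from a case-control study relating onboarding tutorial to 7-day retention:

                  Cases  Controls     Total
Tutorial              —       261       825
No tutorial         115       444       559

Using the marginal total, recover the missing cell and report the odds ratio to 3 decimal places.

The missing cell is in the exposed row: 825 − 261 = 564.
So a = 564, b = 261, c = 115, d = 444.
OR = (a·d)/(b·c) = (564 × 444) / (261 × 115) = 250416 / 30015 = 8.34303

8.343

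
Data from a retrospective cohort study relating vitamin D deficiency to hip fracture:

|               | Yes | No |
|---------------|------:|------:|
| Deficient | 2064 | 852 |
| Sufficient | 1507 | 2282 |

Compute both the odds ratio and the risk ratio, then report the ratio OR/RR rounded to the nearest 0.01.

Cells: a = 2064, b = 852, c = 1507, d = 2282.
OR = (2064·2282)/(852·1507) = 4710048/1283964 = 3.66836
Risk in exposed = 2064/2916 = 0.70782; risk in unexposed = 1507/3789 = 0.39773; RR = 1.77965
OR/RR = 3.66836 / 1.77965 = 2.06129
The outcome is not rare, so the OR lies further from 1 than the RR.

2.06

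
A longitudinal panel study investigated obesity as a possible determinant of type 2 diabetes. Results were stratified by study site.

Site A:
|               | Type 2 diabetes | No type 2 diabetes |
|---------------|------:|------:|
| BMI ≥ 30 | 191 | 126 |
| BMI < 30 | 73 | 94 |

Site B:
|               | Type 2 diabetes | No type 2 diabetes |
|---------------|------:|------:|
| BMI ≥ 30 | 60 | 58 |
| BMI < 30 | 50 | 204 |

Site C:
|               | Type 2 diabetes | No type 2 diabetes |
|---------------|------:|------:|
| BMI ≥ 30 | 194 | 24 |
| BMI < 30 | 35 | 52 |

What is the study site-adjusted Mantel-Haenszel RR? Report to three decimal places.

RR_MH = Σ(aᵢ·n₀ᵢ/nᵢ) / Σ(cᵢ·n₁ᵢ/nᵢ), with n₁ᵢ = aᵢ+bᵢ (exposed), n₀ᵢ = cᵢ+dᵢ (unexposed), nᵢ = n₁ᵢ+n₀ᵢ.
Stratum 1 (Site A): n₁ = 317, n₀ = 167, n = 484; a·n₀/n = 191·167/484 = 65.9029; c·n₁/n = 73·317/484 = 47.8120
Stratum 2 (Site B): n₁ = 118, n₀ = 254, n = 372; a·n₀/n = 60·254/372 = 40.9677; c·n₁/n = 50·118/372 = 15.8602
Stratum 3 (Site C): n₁ = 218, n₀ = 87, n = 305; a·n₀/n = 194·87/305 = 55.3377; c·n₁/n = 35·218/305 = 25.0164
RR_MH = (65.9029 + 40.9677 + 55.3377) / (47.8120 + 15.8602 + 25.0164) = 162.2083 / 88.6886 = 1.82897

1.829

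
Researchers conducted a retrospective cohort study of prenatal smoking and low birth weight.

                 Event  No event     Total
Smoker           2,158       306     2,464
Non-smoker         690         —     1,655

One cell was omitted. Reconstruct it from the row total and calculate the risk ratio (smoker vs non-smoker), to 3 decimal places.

2.101

The missing cell is in the unexposed row: 1655 − 690 = 965.
So a = 2158, b = 306, c = 690, d = 965.
RR = [a/(a+b)] / [c/(c+d)] = (2158/2464) / (690/1655) = 0.87581/0.41692 = 2.10068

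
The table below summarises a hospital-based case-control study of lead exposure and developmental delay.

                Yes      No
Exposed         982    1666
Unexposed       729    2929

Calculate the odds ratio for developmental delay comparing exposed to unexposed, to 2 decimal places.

Cells: a = 982, b = 1666, c = 729, d = 2929.
OR = (a·d)/(b·c) = (982 × 2929) / (1666 × 729) = 2876278 / 1214514 = 2.36825
The odds of developmental delay are about 2.37 times as high in the exposed group.

2.37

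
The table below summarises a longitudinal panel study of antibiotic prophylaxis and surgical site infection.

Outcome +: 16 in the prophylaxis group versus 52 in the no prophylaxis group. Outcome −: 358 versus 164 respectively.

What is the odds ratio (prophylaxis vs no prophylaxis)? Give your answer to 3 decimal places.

0.141

From the description: a = 16, b = 358, c = 52, d = 164.
OR = (a·d)/(b·c) = (16 × 164) / (358 × 52) = 2624 / 18616 = 0.14095
Exposure is associated with lower odds of surgical site infection (OR = 0.14 < 1).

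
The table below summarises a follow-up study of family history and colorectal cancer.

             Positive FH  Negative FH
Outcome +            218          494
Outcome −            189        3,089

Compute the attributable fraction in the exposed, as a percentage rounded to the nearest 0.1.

74.3

Reading the table with exposure as columns: a = 218 (Positive FH, case), b = 189 (Positive FH, non-case), c = 494 (Negative FH, case), d = 3089.
Risk in exposed = 218/407 = 0.53563; risk in unexposed = 494/3583 = 0.13787.
RR = 0.53563/0.13787 = 3.88492
AR% = (RR − 1)/RR × 100 = (3.88492 − 1)/3.88492 × 100 = 74.2594%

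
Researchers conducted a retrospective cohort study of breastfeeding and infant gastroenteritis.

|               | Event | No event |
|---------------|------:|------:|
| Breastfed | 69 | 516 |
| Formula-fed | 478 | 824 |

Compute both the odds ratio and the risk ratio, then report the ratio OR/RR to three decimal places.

0.718

Cells: a = 69, b = 516, c = 478, d = 824.
OR = (69·824)/(516·478) = 56856/246648 = 0.23051
Risk in exposed = 69/585 = 0.11795; risk in unexposed = 478/1302 = 0.36713; RR = 0.32127
OR/RR = 0.23051 / 0.32127 = 0.71750
The outcome is not rare, so the OR lies further from 1 than the RR.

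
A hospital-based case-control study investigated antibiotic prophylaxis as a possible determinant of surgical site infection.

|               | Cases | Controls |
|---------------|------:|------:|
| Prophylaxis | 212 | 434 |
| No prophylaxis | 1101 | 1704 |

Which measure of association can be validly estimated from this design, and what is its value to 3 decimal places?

Cells: a = 212, b = 434, c = 1101, d = 1704.
This is a hospital-based case-control study: participants were sampled on outcome status, so risks in the source population cannot be estimated directly — relative risk is not valid here. The odds ratio is the appropriate measure.
OR = (a·d)/(b·c) = (212 × 1704) / (434 × 1101) = 361248 / 477834 = 0.75601

0.756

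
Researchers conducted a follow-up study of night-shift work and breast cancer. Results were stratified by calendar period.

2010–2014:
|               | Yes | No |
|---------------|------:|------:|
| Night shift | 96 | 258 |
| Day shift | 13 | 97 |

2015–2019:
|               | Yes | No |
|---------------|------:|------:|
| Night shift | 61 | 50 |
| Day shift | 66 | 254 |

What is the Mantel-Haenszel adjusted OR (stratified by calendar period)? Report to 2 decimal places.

3.76

OR_MH = Σ(aᵢdᵢ/nᵢ) / Σ(bᵢcᵢ/nᵢ), where nᵢ is the stratum total.
Stratum 1 (2010–2014): n = 464; a·d/n = 96·97/464 = 20.0690; b·c/n = 258·13/464 = 7.2284
Stratum 2 (2015–2019): n = 431; a·d/n = 61·254/431 = 35.9490; b·c/n = 50·66/431 = 7.6566
OR_MH = (20.0690 + 35.9490) / (7.2284 + 7.6566) = 56.0179 / 14.8851 = 3.76337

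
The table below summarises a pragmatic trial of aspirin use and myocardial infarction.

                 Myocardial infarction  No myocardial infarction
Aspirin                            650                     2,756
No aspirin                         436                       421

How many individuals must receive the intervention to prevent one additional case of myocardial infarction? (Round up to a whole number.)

Risk in treated group = 650/3406 = 0.19084; risk in control = 436/857 = 0.50875.
Absolute risk reduction = 0.50875 − 0.19084 = 0.31791
NNT = 1 / ARR = 1 / 0.31791 = 3.146 → round up → 4

4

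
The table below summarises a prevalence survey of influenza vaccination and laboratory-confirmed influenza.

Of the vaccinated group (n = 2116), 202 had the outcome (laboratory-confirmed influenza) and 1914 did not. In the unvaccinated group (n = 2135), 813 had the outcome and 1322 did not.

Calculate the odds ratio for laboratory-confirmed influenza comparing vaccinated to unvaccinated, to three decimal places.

0.172

From the description: a = 202, b = 1914, c = 813, d = 1322.
OR = (a·d)/(b·c) = (202 × 1322) / (1914 × 813) = 267044 / 1556082 = 0.17161
Exposure is associated with lower odds of laboratory-confirmed influenza (OR = 0.17 < 1).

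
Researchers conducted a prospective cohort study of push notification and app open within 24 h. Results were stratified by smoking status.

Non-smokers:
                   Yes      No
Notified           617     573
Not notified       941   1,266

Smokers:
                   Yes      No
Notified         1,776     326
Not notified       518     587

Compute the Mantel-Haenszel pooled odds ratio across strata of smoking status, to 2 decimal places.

OR_MH = Σ(aᵢdᵢ/nᵢ) / Σ(bᵢcᵢ/nᵢ), where nᵢ is the stratum total.
Stratum 1 (Non-smokers): n = 3397; a·d/n = 617·1266/3397 = 229.9447; b·c/n = 573·941/3397 = 158.7262
Stratum 2 (Smokers): n = 3207; a·d/n = 1776·587/3207 = 325.0739; b·c/n = 326·518/3207 = 52.6561
OR_MH = (229.9447 + 325.0739) / (158.7262 + 52.6561) = 555.0186 / 211.3823 = 2.62566

2.63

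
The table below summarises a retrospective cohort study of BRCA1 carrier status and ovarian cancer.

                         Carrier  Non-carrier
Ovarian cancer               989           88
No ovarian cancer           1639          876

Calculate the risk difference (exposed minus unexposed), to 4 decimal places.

0.2850

Reading the table with exposure as columns: a = 989 (Carrier, case), b = 1639 (Carrier, non-case), c = 88 (Non-carrier, case), d = 876.
Risk in exposed = 989/2628 = 0.376332; risk in unexposed = 88/964 = 0.091286.
Risk difference = 0.376332 − 0.091286 = 0.285046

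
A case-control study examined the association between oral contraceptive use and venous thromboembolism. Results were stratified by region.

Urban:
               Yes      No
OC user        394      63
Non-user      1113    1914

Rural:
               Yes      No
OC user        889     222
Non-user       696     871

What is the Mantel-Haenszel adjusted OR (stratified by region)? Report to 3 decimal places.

6.497

OR_MH = Σ(aᵢdᵢ/nᵢ) / Σ(bᵢcᵢ/nᵢ), where nᵢ is the stratum total.
Stratum 1 (Urban): n = 3484; a·d/n = 394·1914/3484 = 216.4512; b·c/n = 63·1113/3484 = 20.1260
Stratum 2 (Rural): n = 2678; a·d/n = 889·871/2678 = 289.1408; b·c/n = 222·696/2678 = 57.6968
OR_MH = (216.4512 + 289.1408) / (20.1260 + 57.6968) = 505.5920 / 77.8228 = 6.49671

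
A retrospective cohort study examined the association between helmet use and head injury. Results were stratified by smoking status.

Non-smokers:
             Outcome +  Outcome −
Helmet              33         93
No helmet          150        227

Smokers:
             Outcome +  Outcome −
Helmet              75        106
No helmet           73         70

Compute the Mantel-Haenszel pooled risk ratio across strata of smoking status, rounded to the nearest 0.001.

0.738

RR_MH = Σ(aᵢ·n₀ᵢ/nᵢ) / Σ(cᵢ·n₁ᵢ/nᵢ), with n₁ᵢ = aᵢ+bᵢ (exposed), n₀ᵢ = cᵢ+dᵢ (unexposed), nᵢ = n₁ᵢ+n₀ᵢ.
Stratum 1 (Non-smokers): n₁ = 126, n₀ = 377, n = 503; a·n₀/n = 33·377/503 = 24.7336; c·n₁/n = 150·126/503 = 37.5746
Stratum 2 (Smokers): n₁ = 181, n₀ = 143, n = 324; a·n₀/n = 75·143/324 = 33.1019; c·n₁/n = 73·181/324 = 40.7809
RR_MH = (24.7336 + 33.1019) / (37.5746 + 40.7809) = 57.8355 / 78.3554 = 0.73812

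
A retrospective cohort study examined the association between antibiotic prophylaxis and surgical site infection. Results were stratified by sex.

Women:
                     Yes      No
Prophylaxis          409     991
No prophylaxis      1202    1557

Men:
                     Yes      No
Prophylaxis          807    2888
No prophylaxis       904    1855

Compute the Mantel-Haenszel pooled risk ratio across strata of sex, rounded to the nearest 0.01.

0.67

RR_MH = Σ(aᵢ·n₀ᵢ/nᵢ) / Σ(cᵢ·n₁ᵢ/nᵢ), with n₁ᵢ = aᵢ+bᵢ (exposed), n₀ᵢ = cᵢ+dᵢ (unexposed), nᵢ = n₁ᵢ+n₀ᵢ.
Stratum 1 (Women): n₁ = 1400, n₀ = 2759, n = 4159; a·n₀/n = 409·2759/4159 = 271.3227; c·n₁/n = 1202·1400/4159 = 404.6165
Stratum 2 (Men): n₁ = 3695, n₀ = 2759, n = 6454; a·n₀/n = 807·2759/6454 = 344.9819; c·n₁/n = 904·3695/6454 = 517.5519
RR_MH = (271.3227 + 344.9819) / (404.6165 + 517.5519) = 616.3045 / 922.1684 = 0.66832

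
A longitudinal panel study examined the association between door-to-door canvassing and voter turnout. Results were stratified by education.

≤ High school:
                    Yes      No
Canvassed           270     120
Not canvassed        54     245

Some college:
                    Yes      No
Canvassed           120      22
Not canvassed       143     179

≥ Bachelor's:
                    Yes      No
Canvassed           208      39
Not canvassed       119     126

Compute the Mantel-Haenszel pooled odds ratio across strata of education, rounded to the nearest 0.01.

OR_MH = Σ(aᵢdᵢ/nᵢ) / Σ(bᵢcᵢ/nᵢ), where nᵢ is the stratum total.
Stratum 1 (≤ High school): n = 689; a·d/n = 270·245/689 = 96.0087; b·c/n = 120·54/689 = 9.4049
Stratum 2 (Some college): n = 464; a·d/n = 120·179/464 = 46.2931; b·c/n = 22·143/464 = 6.7802
Stratum 3 (≥ Bachelor's): n = 492; a·d/n = 208·126/492 = 53.2683; b·c/n = 39·119/492 = 9.4329
OR_MH = (96.0087 + 46.2931 + 53.2683) / (9.4049 + 6.7802 + 9.4329) = 195.5701 / 25.6180 = 7.63408

7.63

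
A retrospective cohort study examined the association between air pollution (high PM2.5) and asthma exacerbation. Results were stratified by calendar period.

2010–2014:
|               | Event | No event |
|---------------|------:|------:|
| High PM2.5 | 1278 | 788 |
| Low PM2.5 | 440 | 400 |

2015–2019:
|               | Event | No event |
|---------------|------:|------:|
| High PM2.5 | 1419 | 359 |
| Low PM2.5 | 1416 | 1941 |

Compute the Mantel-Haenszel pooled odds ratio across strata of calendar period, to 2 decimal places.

3.26

OR_MH = Σ(aᵢdᵢ/nᵢ) / Σ(bᵢcᵢ/nᵢ), where nᵢ is the stratum total.
Stratum 1 (2010–2014): n = 2906; a·d/n = 1278·400/2906 = 175.9119; b·c/n = 788·440/2906 = 119.3118
Stratum 2 (2015–2019): n = 5135; a·d/n = 1419·1941/5135 = 536.3737; b·c/n = 359·1416/5135 = 98.9959
OR_MH = (175.9119 + 536.3737) / (119.3118 + 98.9959) = 712.2856 / 218.3077 = 3.26276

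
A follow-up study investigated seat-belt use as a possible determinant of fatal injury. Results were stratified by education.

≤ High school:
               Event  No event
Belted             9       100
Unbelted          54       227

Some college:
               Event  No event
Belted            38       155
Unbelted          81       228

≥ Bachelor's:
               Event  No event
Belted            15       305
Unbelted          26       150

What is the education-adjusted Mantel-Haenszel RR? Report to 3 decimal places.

RR_MH = Σ(aᵢ·n₀ᵢ/nᵢ) / Σ(cᵢ·n₁ᵢ/nᵢ), with n₁ᵢ = aᵢ+bᵢ (exposed), n₀ᵢ = cᵢ+dᵢ (unexposed), nᵢ = n₁ᵢ+n₀ᵢ.
Stratum 1 (≤ High school): n₁ = 109, n₀ = 281, n = 390; a·n₀/n = 9·281/390 = 6.4846; c·n₁/n = 54·109/390 = 15.0923
Stratum 2 (Some college): n₁ = 193, n₀ = 309, n = 502; a·n₀/n = 38·309/502 = 23.3904; c·n₁/n = 81·193/502 = 31.1414
Stratum 3 (≥ Bachelor's): n₁ = 320, n₀ = 176, n = 496; a·n₀/n = 15·176/496 = 5.3226; c·n₁/n = 26·320/496 = 16.7742
RR_MH = (6.4846 + 23.3904 + 5.3226) / (15.0923 + 31.1414 + 16.7742) = 35.1976 / 63.0079 = 0.55862

0.559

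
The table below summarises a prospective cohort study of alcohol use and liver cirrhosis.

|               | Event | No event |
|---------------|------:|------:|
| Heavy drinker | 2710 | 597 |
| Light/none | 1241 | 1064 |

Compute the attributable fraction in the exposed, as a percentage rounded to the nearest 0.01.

34.30

Cells: a = 2710, b = 597, c = 1241, d = 1064.
Risk in exposed = 2710/3307 = 0.81947; risk in unexposed = 1241/2305 = 0.53839.
RR = 0.81947/0.53839 = 1.52207
AR% = (RR − 1)/RR × 100 = (1.52207 − 1)/1.52207 × 100 = 34.2999%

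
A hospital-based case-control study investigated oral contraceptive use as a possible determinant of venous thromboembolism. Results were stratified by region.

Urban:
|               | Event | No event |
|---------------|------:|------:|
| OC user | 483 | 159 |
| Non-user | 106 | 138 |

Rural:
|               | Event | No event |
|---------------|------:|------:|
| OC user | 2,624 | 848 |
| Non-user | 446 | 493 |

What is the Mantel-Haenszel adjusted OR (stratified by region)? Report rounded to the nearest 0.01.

3.52

OR_MH = Σ(aᵢdᵢ/nᵢ) / Σ(bᵢcᵢ/nᵢ), where nᵢ is the stratum total.
Stratum 1 (Urban): n = 886; a·d/n = 483·138/886 = 75.2302; b·c/n = 159·106/886 = 19.0226
Stratum 2 (Rural): n = 4411; a·d/n = 2624·493/4411 = 293.2741; b·c/n = 848·446/4411 = 85.7420
OR_MH = (75.2302 + 293.2741) / (19.0226 + 85.7420) = 368.5043 / 104.7646 = 3.51745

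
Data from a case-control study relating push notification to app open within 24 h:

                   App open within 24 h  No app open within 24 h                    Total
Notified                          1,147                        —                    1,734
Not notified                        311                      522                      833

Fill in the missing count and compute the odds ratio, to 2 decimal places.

The missing cell is in the exposed row: 1734 − 1147 = 587.
So a = 1147, b = 587, c = 311, d = 522.
OR = (a·d)/(b·c) = (1147 × 522) / (587 × 311) = 598734 / 182557 = 3.27971

3.28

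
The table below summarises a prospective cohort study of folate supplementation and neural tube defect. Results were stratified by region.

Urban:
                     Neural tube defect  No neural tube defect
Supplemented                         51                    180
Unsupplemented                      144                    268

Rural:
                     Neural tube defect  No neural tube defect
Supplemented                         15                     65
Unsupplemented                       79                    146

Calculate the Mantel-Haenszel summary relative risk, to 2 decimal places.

0.60

RR_MH = Σ(aᵢ·n₀ᵢ/nᵢ) / Σ(cᵢ·n₁ᵢ/nᵢ), with n₁ᵢ = aᵢ+bᵢ (exposed), n₀ᵢ = cᵢ+dᵢ (unexposed), nᵢ = n₁ᵢ+n₀ᵢ.
Stratum 1 (Urban): n₁ = 231, n₀ = 412, n = 643; a·n₀/n = 51·412/643 = 32.6781; c·n₁/n = 144·231/643 = 51.7325
Stratum 2 (Rural): n₁ = 80, n₀ = 225, n = 305; a·n₀/n = 15·225/305 = 11.0656; c·n₁/n = 79·80/305 = 20.7213
RR_MH = (32.6781 + 11.0656) / (51.7325 + 20.7213) = 43.7436 / 72.4538 = 0.60375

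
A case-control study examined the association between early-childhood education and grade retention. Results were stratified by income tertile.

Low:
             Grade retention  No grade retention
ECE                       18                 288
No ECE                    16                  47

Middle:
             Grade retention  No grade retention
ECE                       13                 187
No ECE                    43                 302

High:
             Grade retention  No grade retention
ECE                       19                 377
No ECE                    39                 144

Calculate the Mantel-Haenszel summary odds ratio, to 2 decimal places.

OR_MH = Σ(aᵢdᵢ/nᵢ) / Σ(bᵢcᵢ/nᵢ), where nᵢ is the stratum total.
Stratum 1 (Low): n = 369; a·d/n = 18·47/369 = 2.2927; b·c/n = 288·16/369 = 12.4878
Stratum 2 (Middle): n = 545; a·d/n = 13·302/545 = 7.2037; b·c/n = 187·43/545 = 14.7541
Stratum 3 (High): n = 579; a·d/n = 19·144/579 = 4.7254; b·c/n = 377·39/579 = 25.3938
OR_MH = (2.2927 + 7.2037 + 4.7254) / (12.4878 + 14.7541 + 25.3938) = 14.2217 / 52.6357 = 0.27019

0.27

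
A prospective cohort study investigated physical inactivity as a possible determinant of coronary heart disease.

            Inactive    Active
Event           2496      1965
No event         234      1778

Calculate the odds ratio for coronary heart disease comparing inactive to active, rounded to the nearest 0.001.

Reading the table with exposure as columns: a = 2496 (Inactive, case), b = 234 (Inactive, non-case), c = 1965 (Active, case), d = 1778.
OR = (a·d)/(b·c) = (2496 × 1778) / (234 × 1965) = 4437888 / 459810 = 9.65157
The odds of coronary heart disease are about 9.65 times as high in the inactive group.

9.652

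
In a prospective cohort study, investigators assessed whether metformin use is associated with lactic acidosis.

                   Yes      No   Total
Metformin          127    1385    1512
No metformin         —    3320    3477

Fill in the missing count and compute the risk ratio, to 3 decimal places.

The missing cell is in the unexposed row: 3477 − 3320 = 157.
So a = 127, b = 1385, c = 157, d = 3320.
RR = [a/(a+b)] / [c/(c+d)] = (127/1512) / (157/3477) = 0.08399/0.04515 = 1.86019

1.860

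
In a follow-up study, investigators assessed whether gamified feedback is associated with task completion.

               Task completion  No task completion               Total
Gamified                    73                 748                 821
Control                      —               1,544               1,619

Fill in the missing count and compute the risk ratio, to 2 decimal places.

1.92

The missing cell is in the unexposed row: 1619 − 1544 = 75.
So a = 73, b = 748, c = 75, d = 1544.
RR = [a/(a+b)] / [c/(c+d)] = (73/821) / (75/1619) = 0.08892/0.04632 = 1.91940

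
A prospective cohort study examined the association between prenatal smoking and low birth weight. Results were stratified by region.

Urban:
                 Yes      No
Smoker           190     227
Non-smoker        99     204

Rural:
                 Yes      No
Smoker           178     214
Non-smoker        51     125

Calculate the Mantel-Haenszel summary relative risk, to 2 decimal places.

1.46

RR_MH = Σ(aᵢ·n₀ᵢ/nᵢ) / Σ(cᵢ·n₁ᵢ/nᵢ), with n₁ᵢ = aᵢ+bᵢ (exposed), n₀ᵢ = cᵢ+dᵢ (unexposed), nᵢ = n₁ᵢ+n₀ᵢ.
Stratum 1 (Urban): n₁ = 417, n₀ = 303, n = 720; a·n₀/n = 190·303/720 = 79.9583; c·n₁/n = 99·417/720 = 57.3375
Stratum 2 (Rural): n₁ = 392, n₀ = 176, n = 568; a·n₀/n = 178·176/568 = 55.1549; c·n₁/n = 51·392/568 = 35.1972
RR_MH = (79.9583 + 55.1549) / (57.3375 + 35.1972) = 135.1133 / 92.5347 = 1.46014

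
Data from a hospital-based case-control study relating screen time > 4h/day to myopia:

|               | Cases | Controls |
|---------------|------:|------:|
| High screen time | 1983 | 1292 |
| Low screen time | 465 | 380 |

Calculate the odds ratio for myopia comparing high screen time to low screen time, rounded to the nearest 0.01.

Cells: a = 1983, b = 1292, c = 465, d = 380.
OR = (a·d)/(b·c) = (1983 × 380) / (1292 × 465) = 753540 / 600780 = 1.25427
The odds of myopia are about 1.25 times as high in the high screen time group.

1.25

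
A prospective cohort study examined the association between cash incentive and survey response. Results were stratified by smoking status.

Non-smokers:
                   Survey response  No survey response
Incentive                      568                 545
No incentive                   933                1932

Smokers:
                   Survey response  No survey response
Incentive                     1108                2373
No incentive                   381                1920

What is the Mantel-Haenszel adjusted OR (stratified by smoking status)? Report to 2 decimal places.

OR_MH = Σ(aᵢdᵢ/nᵢ) / Σ(bᵢcᵢ/nᵢ), where nᵢ is the stratum total.
Stratum 1 (Non-smokers): n = 3978; a·d/n = 568·1932/3978 = 275.8612; b·c/n = 545·933/3978 = 127.8243
Stratum 2 (Smokers): n = 5782; a·d/n = 1108·1920/5782 = 367.9281; b·c/n = 2373·381/5782 = 156.3668
OR_MH = (275.8612 + 367.9281) / (127.8243 + 156.3668) = 643.7893 / 284.1911 = 2.26534

2.27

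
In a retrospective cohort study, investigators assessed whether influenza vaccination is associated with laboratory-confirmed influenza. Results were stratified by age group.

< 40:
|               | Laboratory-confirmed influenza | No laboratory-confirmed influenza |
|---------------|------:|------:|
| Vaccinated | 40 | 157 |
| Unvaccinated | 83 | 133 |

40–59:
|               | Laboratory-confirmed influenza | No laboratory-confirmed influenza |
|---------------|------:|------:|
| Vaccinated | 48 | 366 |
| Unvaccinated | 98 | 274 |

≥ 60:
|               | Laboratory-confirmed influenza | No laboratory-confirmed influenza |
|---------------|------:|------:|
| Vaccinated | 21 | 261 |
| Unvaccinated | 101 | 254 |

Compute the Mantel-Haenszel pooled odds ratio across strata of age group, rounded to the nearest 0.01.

OR_MH = Σ(aᵢdᵢ/nᵢ) / Σ(bᵢcᵢ/nᵢ), where nᵢ is the stratum total.
Stratum 1 (< 40): n = 413; a·d/n = 40·133/413 = 12.8814; b·c/n = 157·83/413 = 31.5521
Stratum 2 (40–59): n = 786; a·d/n = 48·274/786 = 16.7328; b·c/n = 366·98/786 = 45.6336
Stratum 3 (≥ 60): n = 637; a·d/n = 21·254/637 = 8.3736; b·c/n = 261·101/637 = 41.3830
OR_MH = (12.8814 + 16.7328 + 8.3736) / (31.5521 + 45.6336 + 41.3830) = 37.9878 / 118.5687 = 0.32039

0.32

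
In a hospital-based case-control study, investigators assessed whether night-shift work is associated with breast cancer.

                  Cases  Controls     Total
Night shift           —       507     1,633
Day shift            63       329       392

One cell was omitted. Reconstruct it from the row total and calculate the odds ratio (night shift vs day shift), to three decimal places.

11.598

The missing cell is in the exposed row: 1633 − 507 = 1126.
So a = 1126, b = 507, c = 63, d = 329.
OR = (a·d)/(b·c) = (1126 × 329) / (507 × 63) = 370454 / 31941 = 11.59807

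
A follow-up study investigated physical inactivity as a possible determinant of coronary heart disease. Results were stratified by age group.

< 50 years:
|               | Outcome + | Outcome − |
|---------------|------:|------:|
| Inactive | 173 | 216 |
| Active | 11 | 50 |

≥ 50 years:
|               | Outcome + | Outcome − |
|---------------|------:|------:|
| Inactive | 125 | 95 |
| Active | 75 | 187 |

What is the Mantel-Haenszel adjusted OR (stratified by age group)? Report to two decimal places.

OR_MH = Σ(aᵢdᵢ/nᵢ) / Σ(bᵢcᵢ/nᵢ), where nᵢ is the stratum total.
Stratum 1 (< 50 years): n = 450; a·d/n = 173·50/450 = 19.2222; b·c/n = 216·11/450 = 5.2800
Stratum 2 (≥ 50 years): n = 482; a·d/n = 125·187/482 = 48.4959; b·c/n = 95·75/482 = 14.7822
OR_MH = (19.2222 + 48.4959) / (5.2800 + 14.7822) = 67.7181 / 20.0622 = 3.37541

3.38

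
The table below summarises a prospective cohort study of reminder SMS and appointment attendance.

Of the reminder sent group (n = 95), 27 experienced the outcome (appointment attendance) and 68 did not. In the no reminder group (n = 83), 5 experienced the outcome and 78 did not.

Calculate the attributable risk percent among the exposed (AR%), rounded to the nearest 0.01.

78.80

From the description: a = 27, b = 68, c = 5, d = 78.
Risk in exposed = 27/95 = 0.28421; risk in unexposed = 5/83 = 0.06024.
RR = 0.28421/0.06024 = 4.71789
AR% = (RR − 1)/RR × 100 = (4.71789 − 1)/4.71789 × 100 = 78.8041%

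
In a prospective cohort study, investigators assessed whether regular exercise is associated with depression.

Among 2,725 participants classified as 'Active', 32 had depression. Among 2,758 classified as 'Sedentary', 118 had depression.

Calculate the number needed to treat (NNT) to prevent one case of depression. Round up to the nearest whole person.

Risk in treated group = 32/2725 = 0.01174; risk in control = 118/2758 = 0.04278.
Absolute risk reduction = 0.04278 − 0.01174 = 0.03104
NNT = 1 / ARR = 1 / 0.03104 = 32.215 → round up → 33

33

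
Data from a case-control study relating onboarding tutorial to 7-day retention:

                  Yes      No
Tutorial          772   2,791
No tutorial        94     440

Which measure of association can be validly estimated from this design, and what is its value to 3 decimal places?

1.295

Cells: a = 772, b = 2791, c = 94, d = 440.
This is a case-control study: participants were sampled on outcome status, so risks in the source population cannot be estimated directly — relative risk is not valid here. The odds ratio is the appropriate measure.
OR = (a·d)/(b·c) = (772 × 440) / (2791 × 94) = 339680 / 262354 = 1.29474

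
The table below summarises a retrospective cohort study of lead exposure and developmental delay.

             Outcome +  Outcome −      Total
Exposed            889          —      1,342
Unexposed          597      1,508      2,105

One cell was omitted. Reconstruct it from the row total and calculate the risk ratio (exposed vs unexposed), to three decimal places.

2.336

The missing cell is in the exposed row: 1342 − 889 = 453.
So a = 889, b = 453, c = 597, d = 1508.
RR = [a/(a+b)] / [c/(c+d)] = (889/1342) / (597/2105) = 0.66244/0.28361 = 2.33575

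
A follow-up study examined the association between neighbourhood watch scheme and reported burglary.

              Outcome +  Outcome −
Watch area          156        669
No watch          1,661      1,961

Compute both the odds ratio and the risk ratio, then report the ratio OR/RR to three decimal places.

Cells: a = 156, b = 669, c = 1661, d = 1961.
OR = (156·1961)/(669·1661) = 305916/1111209 = 0.27530
Risk in exposed = 156/825 = 0.18909; risk in unexposed = 1661/3622 = 0.45859; RR = 0.41233
OR/RR = 0.27530 / 0.41233 = 0.66766
The outcome is not rare, so the OR lies further from 1 than the RR.

0.668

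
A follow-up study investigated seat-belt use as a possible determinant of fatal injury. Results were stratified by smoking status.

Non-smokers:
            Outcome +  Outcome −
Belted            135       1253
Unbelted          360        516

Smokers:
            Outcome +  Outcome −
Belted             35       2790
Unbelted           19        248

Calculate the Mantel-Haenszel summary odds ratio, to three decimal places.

OR_MH = Σ(aᵢdᵢ/nᵢ) / Σ(bᵢcᵢ/nᵢ), where nᵢ is the stratum total.
Stratum 1 (Non-smokers): n = 2264; a·d/n = 135·516/2264 = 30.7686; b·c/n = 1253·360/2264 = 199.2403
Stratum 2 (Smokers): n = 3092; a·d/n = 35·248/3092 = 2.8072; b·c/n = 2790·19/3092 = 17.1442
OR_MH = (30.7686 + 2.8072) / (199.2403 + 17.1442) = 33.5758 / 216.3845 = 0.15517

0.155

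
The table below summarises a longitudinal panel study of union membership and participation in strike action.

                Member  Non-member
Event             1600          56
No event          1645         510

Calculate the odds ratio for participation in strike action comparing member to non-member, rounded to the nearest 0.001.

Reading the table with exposure as columns: a = 1600 (Member, case), b = 1645 (Member, non-case), c = 56 (Non-member, case), d = 510.
OR = (a·d)/(b·c) = (1600 × 510) / (1645 × 56) = 816000 / 92120 = 8.85801
The odds of participation in strike action are about 8.86 times as high in the member group.

8.858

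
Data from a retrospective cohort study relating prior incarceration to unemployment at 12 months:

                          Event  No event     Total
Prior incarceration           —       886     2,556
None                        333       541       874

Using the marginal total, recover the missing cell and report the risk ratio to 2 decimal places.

1.71

The missing cell is in the exposed row: 2556 − 886 = 1670.
So a = 1670, b = 886, c = 333, d = 541.
RR = [a/(a+b)] / [c/(c+d)] = (1670/2556) / (333/874) = 0.65336/0.38101 = 1.71484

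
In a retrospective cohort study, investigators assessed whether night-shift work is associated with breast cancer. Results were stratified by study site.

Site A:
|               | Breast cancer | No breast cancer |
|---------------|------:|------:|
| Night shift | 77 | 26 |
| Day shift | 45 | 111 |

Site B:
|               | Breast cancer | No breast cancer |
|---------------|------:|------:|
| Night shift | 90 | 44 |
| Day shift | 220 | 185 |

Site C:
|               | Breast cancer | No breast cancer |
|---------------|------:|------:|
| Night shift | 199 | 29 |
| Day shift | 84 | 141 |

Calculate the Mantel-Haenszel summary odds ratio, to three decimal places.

OR_MH = Σ(aᵢdᵢ/nᵢ) / Σ(bᵢcᵢ/nᵢ), where nᵢ is the stratum total.
Stratum 1 (Site A): n = 259; a·d/n = 77·111/259 = 33.0000; b·c/n = 26·45/259 = 4.5174
Stratum 2 (Site B): n = 539; a·d/n = 90·185/539 = 30.8905; b·c/n = 44·220/539 = 17.9592
Stratum 3 (Site C): n = 453; a·d/n = 199·141/453 = 61.9404; b·c/n = 29·84/453 = 5.3775
OR_MH = (33.0000 + 30.8905 + 61.9404) / (4.5174 + 17.9592 + 5.3775) = 125.8309 / 27.8540 = 4.51751

4.518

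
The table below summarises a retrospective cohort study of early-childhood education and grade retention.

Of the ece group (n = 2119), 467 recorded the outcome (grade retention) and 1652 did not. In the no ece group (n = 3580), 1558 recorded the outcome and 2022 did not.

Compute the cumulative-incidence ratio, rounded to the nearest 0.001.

From the description: a = 467, b = 1652, c = 1558, d = 2022.
Risk in exposed = 467/2119 = 0.22039; risk in unexposed = 1558/3580 = 0.43520.
RR = 0.22039 / 0.43520 = 0.50641
The risk is 49% lower among the exposed than among the unexposed.

0.506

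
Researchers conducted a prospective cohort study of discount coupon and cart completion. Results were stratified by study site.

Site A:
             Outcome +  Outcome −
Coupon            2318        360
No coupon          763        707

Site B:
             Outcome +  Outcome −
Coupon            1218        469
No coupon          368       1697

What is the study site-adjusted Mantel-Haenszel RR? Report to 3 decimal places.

RR_MH = Σ(aᵢ·n₀ᵢ/nᵢ) / Σ(cᵢ·n₁ᵢ/nᵢ), with n₁ᵢ = aᵢ+bᵢ (exposed), n₀ᵢ = cᵢ+dᵢ (unexposed), nᵢ = n₁ᵢ+n₀ᵢ.
Stratum 1 (Site A): n₁ = 2678, n₀ = 1470, n = 4148; a·n₀/n = 2318·1470/4148 = 821.4706; c·n₁/n = 763·2678/4148 = 492.6022
Stratum 2 (Site B): n₁ = 1687, n₀ = 2065, n = 3752; a·n₀/n = 1218·2065/3752 = 670.3545; c·n₁/n = 368·1687/3752 = 165.4627
RR_MH = (821.4706 + 670.3545) / (492.6022 + 165.4627) = 1491.8251 / 658.0649 = 2.26699

2.267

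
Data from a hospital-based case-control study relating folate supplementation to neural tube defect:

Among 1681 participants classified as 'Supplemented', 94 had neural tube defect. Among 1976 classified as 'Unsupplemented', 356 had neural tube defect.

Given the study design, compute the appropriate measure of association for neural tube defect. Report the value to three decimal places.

0.270

From the description: a = 94, b = 1587, c = 356, d = 1620.
This is a hospital-based case-control study: participants were sampled on outcome status, so risks in the source population cannot be estimated directly — relative risk is not valid here. The odds ratio is the appropriate measure.
OR = (a·d)/(b·c) = (94 × 1620) / (1587 × 356) = 152280 / 564972 = 0.26954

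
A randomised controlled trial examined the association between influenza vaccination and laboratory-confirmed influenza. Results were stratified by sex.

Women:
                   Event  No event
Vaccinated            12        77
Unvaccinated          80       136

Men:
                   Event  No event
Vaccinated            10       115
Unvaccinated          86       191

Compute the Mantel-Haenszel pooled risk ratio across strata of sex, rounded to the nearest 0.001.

RR_MH = Σ(aᵢ·n₀ᵢ/nᵢ) / Σ(cᵢ·n₁ᵢ/nᵢ), with n₁ᵢ = aᵢ+bᵢ (exposed), n₀ᵢ = cᵢ+dᵢ (unexposed), nᵢ = n₁ᵢ+n₀ᵢ.
Stratum 1 (Women): n₁ = 89, n₀ = 216, n = 305; a·n₀/n = 12·216/305 = 8.4984; c·n₁/n = 80·89/305 = 23.3443
Stratum 2 (Men): n₁ = 125, n₀ = 277, n = 402; a·n₀/n = 10·277/402 = 6.8905; c·n₁/n = 86·125/402 = 26.7413
RR_MH = (8.4984 + 6.8905) / (23.3443 + 26.7413) = 15.3889 / 50.0856 = 0.30725

0.307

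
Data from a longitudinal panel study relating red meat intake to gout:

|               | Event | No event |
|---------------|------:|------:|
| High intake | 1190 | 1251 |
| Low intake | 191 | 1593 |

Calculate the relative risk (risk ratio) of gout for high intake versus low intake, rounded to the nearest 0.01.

4.55

Cells: a = 1190, b = 1251, c = 191, d = 1593.
Risk in exposed = 1190/2441 = 0.48751; risk in unexposed = 191/1784 = 0.10706.
RR = 0.48751 / 0.10706 = 4.55345
The risk among the exposed is 4.55 times that among the unexposed.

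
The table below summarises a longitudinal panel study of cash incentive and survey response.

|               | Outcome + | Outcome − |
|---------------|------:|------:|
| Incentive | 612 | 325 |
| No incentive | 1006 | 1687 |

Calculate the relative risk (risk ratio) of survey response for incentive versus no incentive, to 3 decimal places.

1.748

Cells: a = 612, b = 325, c = 1006, d = 1687.
Risk in exposed = 612/937 = 0.65315; risk in unexposed = 1006/2693 = 0.37356.
RR = 0.65315 / 0.37356 = 1.74844
The risk among the exposed is 1.75 times that among the unexposed.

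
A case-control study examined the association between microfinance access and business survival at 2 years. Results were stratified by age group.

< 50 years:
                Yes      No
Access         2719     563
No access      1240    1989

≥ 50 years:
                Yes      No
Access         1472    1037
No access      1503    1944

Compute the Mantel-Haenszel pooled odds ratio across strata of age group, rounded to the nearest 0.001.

3.554

OR_MH = Σ(aᵢdᵢ/nᵢ) / Σ(bᵢcᵢ/nᵢ), where nᵢ is the stratum total.
Stratum 1 (< 50 years): n = 6511; a·d/n = 2719·1989/6511 = 830.6084; b·c/n = 563·1240/6511 = 107.2216
Stratum 2 (≥ 50 years): n = 5956; a·d/n = 1472·1944/5956 = 480.4513; b·c/n = 1037·1503/5956 = 261.6875
OR_MH = (830.6084 + 480.4513) / (107.2216 + 261.6875) = 1311.0597 / 368.9092 = 3.55388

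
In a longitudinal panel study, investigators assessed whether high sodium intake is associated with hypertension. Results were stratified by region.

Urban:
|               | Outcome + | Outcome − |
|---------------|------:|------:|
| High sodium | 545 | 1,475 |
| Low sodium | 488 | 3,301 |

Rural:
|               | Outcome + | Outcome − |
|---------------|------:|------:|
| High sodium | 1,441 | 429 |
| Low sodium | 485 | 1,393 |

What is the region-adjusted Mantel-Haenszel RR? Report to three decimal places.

2.617

RR_MH = Σ(aᵢ·n₀ᵢ/nᵢ) / Σ(cᵢ·n₁ᵢ/nᵢ), with n₁ᵢ = aᵢ+bᵢ (exposed), n₀ᵢ = cᵢ+dᵢ (unexposed), nᵢ = n₁ᵢ+n₀ᵢ.
Stratum 1 (Urban): n₁ = 2020, n₀ = 3789, n = 5809; a·n₀/n = 545·3789/5809 = 355.4837; c·n₁/n = 488·2020/5809 = 169.6953
Stratum 2 (Rural): n₁ = 1870, n₀ = 1878, n = 3748; a·n₀/n = 1441·1878/3748 = 722.0379; c·n₁/n = 485·1870/3748 = 241.9824
RR_MH = (355.4837 + 722.0379) / (169.6953 + 241.9824) = 1077.5216 / 411.6777 = 2.61739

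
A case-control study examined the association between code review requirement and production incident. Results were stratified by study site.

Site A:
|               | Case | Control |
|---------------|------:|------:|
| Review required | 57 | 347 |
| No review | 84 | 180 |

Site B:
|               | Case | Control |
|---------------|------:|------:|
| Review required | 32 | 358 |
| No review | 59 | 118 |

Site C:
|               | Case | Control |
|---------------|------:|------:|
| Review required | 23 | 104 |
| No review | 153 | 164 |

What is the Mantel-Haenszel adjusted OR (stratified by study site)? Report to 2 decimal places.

0.26

OR_MH = Σ(aᵢdᵢ/nᵢ) / Σ(bᵢcᵢ/nᵢ), where nᵢ is the stratum total.
Stratum 1 (Site A): n = 668; a·d/n = 57·180/668 = 15.3593; b·c/n = 347·84/668 = 43.6347
Stratum 2 (Site B): n = 567; a·d/n = 32·118/567 = 6.6596; b·c/n = 358·59/567 = 37.2522
Stratum 3 (Site C): n = 444; a·d/n = 23·164/444 = 8.4955; b·c/n = 104·153/444 = 35.8378
OR_MH = (15.3593 + 6.6596 + 8.4955) / (43.6347 + 37.2522 + 35.8378) = 30.5144 / 116.7248 = 0.26142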